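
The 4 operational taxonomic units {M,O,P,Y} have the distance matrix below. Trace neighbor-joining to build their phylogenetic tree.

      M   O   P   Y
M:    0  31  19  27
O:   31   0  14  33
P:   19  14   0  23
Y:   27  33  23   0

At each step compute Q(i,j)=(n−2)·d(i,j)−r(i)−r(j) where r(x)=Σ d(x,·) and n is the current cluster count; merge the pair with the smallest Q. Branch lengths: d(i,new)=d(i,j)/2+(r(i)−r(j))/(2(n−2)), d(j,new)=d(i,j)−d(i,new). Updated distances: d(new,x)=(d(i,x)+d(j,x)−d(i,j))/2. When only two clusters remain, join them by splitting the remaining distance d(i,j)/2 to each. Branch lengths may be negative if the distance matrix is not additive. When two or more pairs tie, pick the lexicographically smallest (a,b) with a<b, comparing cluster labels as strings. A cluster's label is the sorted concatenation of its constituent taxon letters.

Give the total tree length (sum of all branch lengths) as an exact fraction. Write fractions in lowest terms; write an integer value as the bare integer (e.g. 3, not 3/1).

47

step 1: merge (M,Y) at d=27, Q=-106; branch lengths M→12, Y→15; new cluster MY
  updated: d(MY,O)=37/2, d(MY,P)=15/2
step 2: merge (MY,O) at d=37/2, Q=-40; branch lengths MY→6, O→25/2; new cluster MOY
  updated: d(MOY,P)=3/2
step 3: merge (MOY,P) at d=3/2; branch lengths MOY→3/4, P→3/4; new cluster MOPY
final tree: (((M:12,Y:15):6,O:25/2):3/4,P:3/4)
total length: 47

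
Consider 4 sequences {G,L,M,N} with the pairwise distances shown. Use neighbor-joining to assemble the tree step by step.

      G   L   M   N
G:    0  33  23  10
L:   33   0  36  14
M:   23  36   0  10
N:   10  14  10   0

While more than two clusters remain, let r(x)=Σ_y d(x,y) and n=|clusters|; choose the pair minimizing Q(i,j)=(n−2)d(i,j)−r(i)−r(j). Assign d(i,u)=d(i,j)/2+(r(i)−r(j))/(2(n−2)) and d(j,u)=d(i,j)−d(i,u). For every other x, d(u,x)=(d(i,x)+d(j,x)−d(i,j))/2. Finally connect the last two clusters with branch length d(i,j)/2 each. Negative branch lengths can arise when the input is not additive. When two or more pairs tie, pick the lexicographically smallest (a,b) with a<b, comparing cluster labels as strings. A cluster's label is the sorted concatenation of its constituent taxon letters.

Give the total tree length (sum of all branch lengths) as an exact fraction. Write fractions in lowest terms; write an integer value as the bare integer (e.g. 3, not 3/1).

iteration 1: select G,M (d=23, Q=-89); attach at lengths (43/4, 49/4); label the merged cluster GM
  updated: d(GM,L)=23, d(GM,N)=-3/2
iteration 2: select GM,L (d=23, Q=-71/2); attach at lengths (15/4, 77/4); label the merged cluster GLM
  updated: d(GLM,N)=-21/4
iteration 3: select GLM,N (d=-21/4); attach at lengths (-21/8, -21/8); label the merged cluster GLMN
final tree: (((G:43/4,M:49/4):15/4,L:77/4):-21/8,N:-21/8)
total length: 163/4

163/4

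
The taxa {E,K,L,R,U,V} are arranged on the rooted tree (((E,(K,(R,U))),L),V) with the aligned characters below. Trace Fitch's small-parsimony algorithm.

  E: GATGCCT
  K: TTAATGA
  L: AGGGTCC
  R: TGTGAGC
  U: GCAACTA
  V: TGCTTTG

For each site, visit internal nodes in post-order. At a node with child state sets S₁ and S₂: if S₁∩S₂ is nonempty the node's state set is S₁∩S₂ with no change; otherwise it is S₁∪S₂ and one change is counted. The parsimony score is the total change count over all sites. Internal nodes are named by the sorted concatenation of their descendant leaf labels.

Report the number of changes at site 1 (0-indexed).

RU@0: {T} ∪ {G} = {G,T} (union, +1)
KRU@0: {T} ∩ {G,T} = {T} (intersection, +0)
EKRU@0: {G} ∪ {T} = {G,T} (union, +1)
EKLRU@0: {G,T} ∪ {A} = {A,G,T} (union, +1)
EKLRUV@0: {A,G,T} ∩ {T} = {T} (intersection, +0)
RU@1: {G} ∪ {C} = {C,G} (union, +1)
KRU@1: {T} ∪ {C,G} = {C,G,T} (union, +1)
EKRU@1: {A} ∪ {C,G,T} = {A,C,G,T} (union, +1)
EKLRU@1: {A,C,G,T} ∩ {G} = {G} (intersection, +0)
EKLRUV@1: {G} ∩ {G} = {G} (intersection, +0)
RU@2: {T} ∪ {A} = {A,T} (union, +1)
KRU@2: {A} ∩ {A,T} = {A} (intersection, +0)
EKRU@2: {T} ∪ {A} = {A,T} (union, +1)
EKLRU@2: {A,T} ∪ {G} = {A,G,T} (union, +1)
EKLRUV@2: {A,G,T} ∪ {C} = {A,C,G,T} (union, +1)
RU@3: {G} ∪ {A} = {A,G} (union, +1)
KRU@3: {A} ∩ {A,G} = {A} (intersection, +0)
EKRU@3: {G} ∪ {A} = {A,G} (union, +1)
EKLRU@3: {A,G} ∩ {G} = {G} (intersection, +0)
EKLRUV@3: {G} ∪ {T} = {G,T} (union, +1)
RU@4: {A} ∪ {C} = {A,C} (union, +1)
KRU@4: {T} ∪ {A,C} = {A,C,T} (union, +1)
EKRU@4: {C} ∩ {A,C,T} = {C} (intersection, +0)
EKLRU@4: {C} ∪ {T} = {C,T} (union, +1)
EKLRUV@4: {C,T} ∩ {T} = {T} (intersection, +0)
RU@5: {G} ∪ {T} = {G,T} (union, +1)
KRU@5: {G} ∩ {G,T} = {G} (intersection, +0)
EKRU@5: {C} ∪ {G} = {C,G} (union, +1)
EKLRU@5: {C,G} ∩ {C} = {C} (intersection, +0)
EKLRUV@5: {C} ∪ {T} = {C,T} (union, +1)
RU@6: {C} ∪ {A} = {A,C} (union, +1)
KRU@6: {A} ∩ {A,C} = {A} (intersection, +0)
EKRU@6: {T} ∪ {A} = {A,T} (union, +1)
EKLRU@6: {A,T} ∪ {C} = {A,C,T} (union, +1)
EKLRUV@6: {A,C,T} ∪ {G} = {A,C,G,T} (union, +1)
per-site changes: [3, 3, 4, 3, 3, 3, 4]; total = 23

3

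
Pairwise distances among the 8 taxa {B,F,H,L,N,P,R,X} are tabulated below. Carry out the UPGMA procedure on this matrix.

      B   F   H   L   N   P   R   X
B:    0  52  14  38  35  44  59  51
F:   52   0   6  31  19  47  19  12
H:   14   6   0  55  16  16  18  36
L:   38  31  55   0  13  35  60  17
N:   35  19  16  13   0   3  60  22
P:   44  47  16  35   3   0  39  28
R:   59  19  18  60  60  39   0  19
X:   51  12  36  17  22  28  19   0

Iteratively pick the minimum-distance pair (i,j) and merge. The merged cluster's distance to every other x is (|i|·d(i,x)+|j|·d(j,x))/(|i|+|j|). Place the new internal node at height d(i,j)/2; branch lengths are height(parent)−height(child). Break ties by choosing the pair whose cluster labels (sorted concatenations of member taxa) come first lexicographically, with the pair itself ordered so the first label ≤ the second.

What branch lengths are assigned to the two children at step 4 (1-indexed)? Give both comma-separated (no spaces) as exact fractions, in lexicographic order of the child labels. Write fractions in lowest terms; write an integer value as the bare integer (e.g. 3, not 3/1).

1. join N+P (d=3) ⇒ NP; edges |N|=3/2, |P|=3/2
  updated: d(B,NP)=79/2, d(F,NP)=33, d(H,NP)=16, d(L,NP)=24, d(NP,R)=99/2, d(NP,X)=25
2. join F+H (d=6) ⇒ FH; edges |F|=3, |H|=3
  updated: d(B,FH)=33, d(FH,L)=43, d(FH,NP)=49/2, d(FH,R)=37/2, d(FH,X)=24
3. join L+X (d=17) ⇒ LX; edges |L|=17/2, |X|=17/2
  updated: d(B,LX)=89/2, d(FH,LX)=67/2, d(LX,NP)=49/2, d(LX,R)=79/2
4. join FH+R (d=37/2) ⇒ FHR; edges |FH|=25/4, |R|=37/4
  updated: d(B,FHR)=125/3, d(FHR,LX)=71/2, d(FHR,NP)=197/6
5. join LX+NP (d=49/2) ⇒ LNPX; edges |LX|=15/4, |NP|=43/4
  updated: d(B,LNPX)=42, d(FHR,LNPX)=205/6
6. join FHR+LNPX (d=205/6) ⇒ FHLNPRX; edges |FHR|=47/6, |LNPX|=29/6
  updated: d(B,FHLNPRX)=293/7
7. join B+FHLNPRX (d=293/7) ⇒ BFHLNPRX; edges |B|=293/14, |FHLNPRX|=323/84
final tree: (B:293/14,(((F:3,H:3):25/4,R:37/4):47/6,((L:17/2,X:17/2):15/4,(N:3/2,P:3/2):43/4):29/6):323/84)
total length: 7849/84

25/4,37/4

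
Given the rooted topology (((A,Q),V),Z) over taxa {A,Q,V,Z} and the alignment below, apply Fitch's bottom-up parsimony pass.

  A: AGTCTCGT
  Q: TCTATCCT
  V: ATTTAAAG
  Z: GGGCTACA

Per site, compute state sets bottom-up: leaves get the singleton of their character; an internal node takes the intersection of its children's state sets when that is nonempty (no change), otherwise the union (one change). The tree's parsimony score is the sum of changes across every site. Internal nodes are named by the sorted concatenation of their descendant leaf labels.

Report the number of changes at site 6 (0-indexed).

2

[col 0] AQ: children A:{A}, Q:{T} ∪→ {A,T}; cost 1
[col 0] AQV: children AQ:{A,T}, V:{A} ∩→ {A}; cost 0
[col 0] AQVZ: children AQV:{A}, Z:{G} ∪→ {A,G}; cost 1
[col 1] AQ: children A:{G}, Q:{C} ∪→ {C,G}; cost 1
[col 1] AQV: children AQ:{C,G}, V:{T} ∪→ {C,G,T}; cost 1
[col 1] AQVZ: children AQV:{C,G,T}, Z:{G} ∩→ {G}; cost 0
[col 2] AQ: children A:{T}, Q:{T} ∩→ {T}; cost 0
[col 2] AQV: children AQ:{T}, V:{T} ∩→ {T}; cost 0
[col 2] AQVZ: children AQV:{T}, Z:{G} ∪→ {G,T}; cost 1
[col 3] AQ: children A:{C}, Q:{A} ∪→ {A,C}; cost 1
[col 3] AQV: children AQ:{A,C}, V:{T} ∪→ {A,C,T}; cost 1
[col 3] AQVZ: children AQV:{A,C,T}, Z:{C} ∩→ {C}; cost 0
[col 4] AQ: children A:{T}, Q:{T} ∩→ {T}; cost 0
[col 4] AQV: children AQ:{T}, V:{A} ∪→ {A,T}; cost 1
[col 4] AQVZ: children AQV:{A,T}, Z:{T} ∩→ {T}; cost 0
[col 5] AQ: children A:{C}, Q:{C} ∩→ {C}; cost 0
[col 5] AQV: children AQ:{C}, V:{A} ∪→ {A,C}; cost 1
[col 5] AQVZ: children AQV:{A,C}, Z:{A} ∩→ {A}; cost 0
[col 6] AQ: children A:{G}, Q:{C} ∪→ {C,G}; cost 1
[col 6] AQV: children AQ:{C,G}, V:{A} ∪→ {A,C,G}; cost 1
[col 6] AQVZ: children AQV:{A,C,G}, Z:{C} ∩→ {C}; cost 0
[col 7] AQ: children A:{T}, Q:{T} ∩→ {T}; cost 0
[col 7] AQV: children AQ:{T}, V:{G} ∪→ {G,T}; cost 1
[col 7] AQVZ: children AQV:{G,T}, Z:{A} ∪→ {A,G,T}; cost 1
per-site changes: [2, 2, 1, 2, 1, 1, 2, 2]; total = 13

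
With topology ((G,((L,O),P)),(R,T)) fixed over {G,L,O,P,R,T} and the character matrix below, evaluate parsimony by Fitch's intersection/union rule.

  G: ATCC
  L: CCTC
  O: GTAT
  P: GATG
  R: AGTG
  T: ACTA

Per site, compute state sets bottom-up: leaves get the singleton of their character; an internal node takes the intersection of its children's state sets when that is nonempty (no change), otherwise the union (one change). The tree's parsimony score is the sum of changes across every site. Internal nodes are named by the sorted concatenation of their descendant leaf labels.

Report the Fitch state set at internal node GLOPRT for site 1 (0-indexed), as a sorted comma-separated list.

C,G,T

[col 0] LO: children L:{C}, O:{G} ∪→ {C,G}; cost 1
[col 0] LOP: children LO:{C,G}, P:{G} ∩→ {G}; cost 0
[col 0] GLOP: children G:{A}, LOP:{G} ∪→ {A,G}; cost 1
[col 0] RT: children R:{A}, T:{A} ∩→ {A}; cost 0
[col 0] GLOPRT: children GLOP:{A,G}, RT:{A} ∩→ {A}; cost 0
[col 1] LO: children L:{C}, O:{T} ∪→ {C,T}; cost 1
[col 1] LOP: children LO:{C,T}, P:{A} ∪→ {A,C,T}; cost 1
[col 1] GLOP: children G:{T}, LOP:{A,C,T} ∩→ {T}; cost 0
[col 1] RT: children R:{G}, T:{C} ∪→ {C,G}; cost 1
[col 1] GLOPRT: children GLOP:{T}, RT:{C,G} ∪→ {C,G,T}; cost 1
[col 2] LO: children L:{T}, O:{A} ∪→ {A,T}; cost 1
[col 2] LOP: children LO:{A,T}, P:{T} ∩→ {T}; cost 0
[col 2] GLOP: children G:{C}, LOP:{T} ∪→ {C,T}; cost 1
[col 2] RT: children R:{T}, T:{T} ∩→ {T}; cost 0
[col 2] GLOPRT: children GLOP:{C,T}, RT:{T} ∩→ {T}; cost 0
[col 3] LO: children L:{C}, O:{T} ∪→ {C,T}; cost 1
[col 3] LOP: children LO:{C,T}, P:{G} ∪→ {C,G,T}; cost 1
[col 3] GLOP: children G:{C}, LOP:{C,G,T} ∩→ {C}; cost 0
[col 3] RT: children R:{G}, T:{A} ∪→ {A,G}; cost 1
[col 3] GLOPRT: children GLOP:{C}, RT:{A,G} ∪→ {A,C,G}; cost 1
per-site changes: [2, 4, 2, 4]; total = 12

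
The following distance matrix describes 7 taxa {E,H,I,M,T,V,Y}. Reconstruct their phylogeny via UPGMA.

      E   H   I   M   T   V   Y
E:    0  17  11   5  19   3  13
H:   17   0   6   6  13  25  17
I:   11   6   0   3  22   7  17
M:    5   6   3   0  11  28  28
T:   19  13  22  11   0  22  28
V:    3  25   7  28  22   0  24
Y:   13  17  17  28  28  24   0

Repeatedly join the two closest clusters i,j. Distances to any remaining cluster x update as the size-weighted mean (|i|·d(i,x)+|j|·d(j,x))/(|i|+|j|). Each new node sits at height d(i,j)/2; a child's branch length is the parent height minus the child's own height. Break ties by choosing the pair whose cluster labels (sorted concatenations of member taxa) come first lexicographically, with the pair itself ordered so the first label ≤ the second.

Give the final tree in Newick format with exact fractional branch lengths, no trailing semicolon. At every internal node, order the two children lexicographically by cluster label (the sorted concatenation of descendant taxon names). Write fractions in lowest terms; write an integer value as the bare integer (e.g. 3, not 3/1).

(((E:3/2,V:3/2):55/8,((H:3,(I:3/2,M:3/2):3/2):14/3,T:23/3):17/24):53/24,Y:127/12)

iteration 1: select E,V (d=3); attach at lengths (3/2, 3/2); label the merged cluster EV
  updated: d(EV,H)=21, d(EV,I)=9, d(EV,M)=33/2, d(EV,T)=41/2, d(EV,Y)=37/2
iteration 2: select I,M (d=3); attach at lengths (3/2, 3/2); label the merged cluster IM
  updated: d(EV,IM)=51/4, d(H,IM)=6, d(IM,T)=33/2, d(IM,Y)=45/2
iteration 3: select H,IM (d=6); attach at lengths (3, 3/2); label the merged cluster HIM
  updated: d(EV,HIM)=31/2, d(HIM,T)=46/3, d(HIM,Y)=62/3
iteration 4: select HIM,T (d=46/3); attach at lengths (14/3, 23/3); label the merged cluster HIMT
  updated: d(EV,HIMT)=67/4, d(HIMT,Y)=45/2
iteration 5: select EV,HIMT (d=67/4); attach at lengths (55/8, 17/24); label the merged cluster EHIMTV
  updated: d(EHIMTV,Y)=127/6
iteration 6: select EHIMTV,Y (d=127/6); attach at lengths (53/24, 127/12); label the merged cluster EHIMTVY
final tree: (((E:3/2,V:3/2):55/8,((H:3,(I:3/2,M:3/2):3/2):14/3,T:23/3):17/24):53/24,Y:127/12)
total length: 1037/24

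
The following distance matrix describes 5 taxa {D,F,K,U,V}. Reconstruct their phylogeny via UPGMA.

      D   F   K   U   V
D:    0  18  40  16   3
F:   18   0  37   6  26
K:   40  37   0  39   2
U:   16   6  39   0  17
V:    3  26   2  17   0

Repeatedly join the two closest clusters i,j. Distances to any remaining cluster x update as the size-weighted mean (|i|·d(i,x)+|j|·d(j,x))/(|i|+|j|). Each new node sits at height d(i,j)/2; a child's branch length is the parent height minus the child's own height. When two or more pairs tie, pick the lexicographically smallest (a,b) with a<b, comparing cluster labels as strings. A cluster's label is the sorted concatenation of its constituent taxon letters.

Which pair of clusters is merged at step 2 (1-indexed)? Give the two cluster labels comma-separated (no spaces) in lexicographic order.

step 1: merge (K,V) at d=2; branch lengths K→1, V→1; new cluster KV
  updated: d(D,KV)=43/2, d(F,KV)=63/2, d(KV,U)=28
step 2: merge (F,U) at d=6; branch lengths F→3, U→3; new cluster FU
  updated: d(D,FU)=17, d(FU,KV)=119/4
step 3: merge (D,FU) at d=17; branch lengths D→17/2, FU→11/2; new cluster DFU
  updated: d(DFU,KV)=27
step 4: merge (DFU,KV) at d=27; branch lengths DFU→5, KV→25/2; new cluster DFKUV
final tree: ((D:17/2,(F:3,U:3):11/2):5,(K:1,V:1):25/2)
total length: 79/2

F,U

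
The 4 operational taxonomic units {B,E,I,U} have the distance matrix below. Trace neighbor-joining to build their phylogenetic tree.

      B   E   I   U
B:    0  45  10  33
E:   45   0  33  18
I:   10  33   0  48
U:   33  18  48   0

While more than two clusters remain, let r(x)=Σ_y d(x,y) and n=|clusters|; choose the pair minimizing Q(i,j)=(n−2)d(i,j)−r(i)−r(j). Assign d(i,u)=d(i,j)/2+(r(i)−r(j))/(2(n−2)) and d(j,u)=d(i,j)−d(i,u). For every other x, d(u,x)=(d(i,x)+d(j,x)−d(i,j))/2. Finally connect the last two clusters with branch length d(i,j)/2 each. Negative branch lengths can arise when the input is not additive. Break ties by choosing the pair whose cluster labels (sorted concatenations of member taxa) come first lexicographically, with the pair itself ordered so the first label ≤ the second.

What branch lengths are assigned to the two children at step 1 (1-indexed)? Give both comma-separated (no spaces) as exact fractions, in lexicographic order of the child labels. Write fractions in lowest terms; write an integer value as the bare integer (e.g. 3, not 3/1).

17/4,23/4

step 1: merge (B,I) at d=10, Q=-159; branch lengths B→17/4, I→23/4; new cluster BI
  updated: d(BI,E)=34, d(BI,U)=71/2
step 2: merge (BI,E) at d=34, Q=-175/2; branch lengths BI→103/4, E→33/4; new cluster BEI
  updated: d(BEI,U)=39/4
step 3: merge (BEI,U) at d=39/4; branch lengths BEI→39/8, U→39/8; new cluster BEIU
final tree: (((B:17/4,I:23/4):103/4,E:33/4):39/8,U:39/8)
total length: 215/4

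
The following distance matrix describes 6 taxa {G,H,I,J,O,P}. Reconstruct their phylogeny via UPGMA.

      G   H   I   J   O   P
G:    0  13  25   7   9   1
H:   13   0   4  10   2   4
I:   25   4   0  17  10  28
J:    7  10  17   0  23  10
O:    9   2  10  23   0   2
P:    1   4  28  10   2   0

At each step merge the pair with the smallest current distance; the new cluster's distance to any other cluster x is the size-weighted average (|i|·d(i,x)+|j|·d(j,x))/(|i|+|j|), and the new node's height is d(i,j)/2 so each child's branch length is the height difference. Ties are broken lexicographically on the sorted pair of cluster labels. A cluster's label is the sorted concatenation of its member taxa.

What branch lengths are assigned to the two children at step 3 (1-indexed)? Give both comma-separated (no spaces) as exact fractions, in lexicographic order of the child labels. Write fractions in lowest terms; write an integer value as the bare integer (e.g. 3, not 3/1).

iteration 1: select G,P (d=1); attach at lengths (1/2, 1/2); label the merged cluster GP
  updated: d(GP,H)=17/2, d(GP,I)=53/2, d(GP,J)=17/2, d(GP,O)=11/2
iteration 2: select H,O (d=2); attach at lengths (1, 1); label the merged cluster HO
  updated: d(GP,HO)=7, d(HO,I)=7, d(HO,J)=33/2
iteration 3: select GP,HO (d=7); attach at lengths (3, 5/2); label the merged cluster GHOP
  updated: d(GHOP,I)=67/4, d(GHOP,J)=25/2
iteration 4: select GHOP,J (d=25/2); attach at lengths (11/4, 25/4); label the merged cluster GHJOP
  updated: d(GHJOP,I)=84/5
iteration 5: select GHJOP,I (d=84/5); attach at lengths (43/20, 42/5); label the merged cluster GHIJOP
final tree: ((((G:1/2,P:1/2):3,(H:1,O:1):5/2):11/4,J:25/4):43/20,I:42/5)
total length: 561/20

3,5/2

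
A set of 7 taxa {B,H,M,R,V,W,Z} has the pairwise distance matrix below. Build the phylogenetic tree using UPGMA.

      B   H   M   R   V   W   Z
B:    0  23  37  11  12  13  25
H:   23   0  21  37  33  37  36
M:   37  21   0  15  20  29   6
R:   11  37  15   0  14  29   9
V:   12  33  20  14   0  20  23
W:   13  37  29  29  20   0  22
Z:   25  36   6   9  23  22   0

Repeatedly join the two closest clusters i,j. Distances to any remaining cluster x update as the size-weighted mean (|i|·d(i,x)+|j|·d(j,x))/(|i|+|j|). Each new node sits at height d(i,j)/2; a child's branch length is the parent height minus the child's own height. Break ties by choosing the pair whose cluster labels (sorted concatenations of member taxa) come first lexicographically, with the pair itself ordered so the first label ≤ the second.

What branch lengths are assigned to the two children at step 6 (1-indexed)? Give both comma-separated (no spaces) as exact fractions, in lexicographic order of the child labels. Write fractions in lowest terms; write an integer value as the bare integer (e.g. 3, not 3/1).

step 1: merge (M,Z) at d=6; branch lengths M→3, Z→3; new cluster MZ
  updated: d(B,MZ)=31, d(H,MZ)=57/2, d(MZ,R)=12, d(MZ,V)=43/2, d(MZ,W)=51/2
step 2: merge (B,R) at d=11; branch lengths B→11/2, R→11/2; new cluster BR
  updated: d(BR,H)=30, d(BR,MZ)=43/2, d(BR,V)=13, d(BR,W)=21
step 3: merge (BR,V) at d=13; branch lengths BR→1, V→13/2; new cluster BRV
  updated: d(BRV,H)=31, d(BRV,MZ)=43/2, d(BRV,W)=62/3
step 4: merge (BRV,W) at d=62/3; branch lengths BRV→23/6, W→31/3; new cluster BRVW
  updated: d(BRVW,H)=65/2, d(BRVW,MZ)=45/2
step 5: merge (BRVW,MZ) at d=45/2; branch lengths BRVW→11/12, MZ→33/4; new cluster BMRVWZ
  updated: d(BMRVWZ,H)=187/6
step 6: merge (BMRVWZ,H) at d=187/6; branch lengths BMRVWZ→13/3, H→187/12; new cluster BHMRVWZ
final tree: (((((B:11/2,R:11/2):1,V:13/2):23/6,W:31/3):11/12,(M:3,Z:3):33/4):13/3,H:187/12)
total length: 271/4

13/3,187/12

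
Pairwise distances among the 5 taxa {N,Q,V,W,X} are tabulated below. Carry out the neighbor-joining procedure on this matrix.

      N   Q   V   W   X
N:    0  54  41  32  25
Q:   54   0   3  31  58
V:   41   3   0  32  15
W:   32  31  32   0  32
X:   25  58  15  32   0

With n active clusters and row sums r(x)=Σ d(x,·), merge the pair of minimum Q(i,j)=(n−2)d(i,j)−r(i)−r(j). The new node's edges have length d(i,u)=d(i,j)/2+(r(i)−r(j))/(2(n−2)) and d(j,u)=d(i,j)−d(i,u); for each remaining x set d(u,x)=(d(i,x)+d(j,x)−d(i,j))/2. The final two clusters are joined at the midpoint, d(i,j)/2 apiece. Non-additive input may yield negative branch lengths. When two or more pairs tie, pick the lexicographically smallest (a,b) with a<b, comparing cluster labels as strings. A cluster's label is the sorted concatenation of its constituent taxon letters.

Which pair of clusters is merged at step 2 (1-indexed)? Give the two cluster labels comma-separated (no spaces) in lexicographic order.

N,X

step 1: merge (Q,V) at d=3, Q=-228; branch lengths Q→32/3, V→-23/3; new cluster QV
  updated: d(N,QV)=46, d(QV,W)=30, d(QV,X)=35
step 2: merge (N,X) at d=25, Q=-145; branch lengths N→61/4, X→39/4; new cluster NX
  updated: d(NX,QV)=28, d(NX,W)=39/2
step 3: merge (NX,QV) at d=28, Q=-155/2; branch lengths NX→35/4, QV→77/4; new cluster NQVX
  updated: d(NQVX,W)=43/4
step 4: merge (NQVX,W) at d=43/4; branch lengths NQVX→43/8, W→43/8; new cluster NQVWX
final tree: (((N:61/4,X:39/4):35/4,(Q:32/3,V:-23/3):77/4):43/8,W:43/8)
total length: 267/4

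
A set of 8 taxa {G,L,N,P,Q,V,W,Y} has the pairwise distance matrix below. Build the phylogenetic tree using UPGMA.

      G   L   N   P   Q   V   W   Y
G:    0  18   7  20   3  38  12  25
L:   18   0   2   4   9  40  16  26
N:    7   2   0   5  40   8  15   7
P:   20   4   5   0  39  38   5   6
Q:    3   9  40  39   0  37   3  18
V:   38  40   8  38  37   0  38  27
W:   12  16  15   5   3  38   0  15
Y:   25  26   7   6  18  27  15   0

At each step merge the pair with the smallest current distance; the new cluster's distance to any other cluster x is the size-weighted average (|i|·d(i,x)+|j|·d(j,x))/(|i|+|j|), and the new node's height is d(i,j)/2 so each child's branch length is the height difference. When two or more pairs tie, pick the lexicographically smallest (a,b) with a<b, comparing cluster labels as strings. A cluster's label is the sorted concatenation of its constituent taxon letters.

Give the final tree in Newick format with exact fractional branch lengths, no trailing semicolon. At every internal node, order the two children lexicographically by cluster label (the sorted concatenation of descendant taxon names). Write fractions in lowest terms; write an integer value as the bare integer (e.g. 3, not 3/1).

((((G:3/2,Q:3/2):9/4,W:15/4):137/24,(((L:1,N:1):5/4,P:9/4):17/4,Y:13/2):71/24):1123/168,V:113/7)

iteration 1: select L,N (d=2); attach at lengths (1, 1); label the merged cluster LN
  updated: d(G,LN)=25/2, d(LN,P)=9/2, d(LN,Q)=49/2, d(LN,V)=24, d(LN,W)=31/2, d(LN,Y)=33/2
iteration 2: select G,Q (d=3); attach at lengths (3/2, 3/2); label the merged cluster GQ
  updated: d(GQ,LN)=37/2, d(GQ,P)=59/2, d(GQ,V)=75/2, d(GQ,W)=15/2, d(GQ,Y)=43/2
iteration 3: select LN,P (d=9/2); attach at lengths (5/4, 9/4); label the merged cluster LNP
  updated: d(GQ,LNP)=133/6, d(LNP,V)=86/3, d(LNP,W)=12, d(LNP,Y)=13
iteration 4: select GQ,W (d=15/2); attach at lengths (9/4, 15/4); label the merged cluster GQW
  updated: d(GQW,LNP)=169/9, d(GQW,V)=113/3, d(GQW,Y)=58/3
iteration 5: select LNP,Y (d=13); attach at lengths (17/4, 13/2); label the merged cluster LNPY
  updated: d(GQW,LNPY)=227/12, d(LNPY,V)=113/4
iteration 6: select GQW,LNPY (d=227/12); attach at lengths (137/24, 71/24); label the merged cluster GLNPQWY
  updated: d(GLNPQWY,V)=226/7
iteration 7: select GLNPQWY,V (d=226/7); attach at lengths (1123/168, 113/7); label the merged cluster GLNPQVWY
final tree: ((((G:3/2,Q:3/2):9/4,W:15/4):137/24,(((L:1,N:1):5/4,P:9/4):17/4,Y:13/2):71/24):1123/168,V:113/7)
total length: 9533/168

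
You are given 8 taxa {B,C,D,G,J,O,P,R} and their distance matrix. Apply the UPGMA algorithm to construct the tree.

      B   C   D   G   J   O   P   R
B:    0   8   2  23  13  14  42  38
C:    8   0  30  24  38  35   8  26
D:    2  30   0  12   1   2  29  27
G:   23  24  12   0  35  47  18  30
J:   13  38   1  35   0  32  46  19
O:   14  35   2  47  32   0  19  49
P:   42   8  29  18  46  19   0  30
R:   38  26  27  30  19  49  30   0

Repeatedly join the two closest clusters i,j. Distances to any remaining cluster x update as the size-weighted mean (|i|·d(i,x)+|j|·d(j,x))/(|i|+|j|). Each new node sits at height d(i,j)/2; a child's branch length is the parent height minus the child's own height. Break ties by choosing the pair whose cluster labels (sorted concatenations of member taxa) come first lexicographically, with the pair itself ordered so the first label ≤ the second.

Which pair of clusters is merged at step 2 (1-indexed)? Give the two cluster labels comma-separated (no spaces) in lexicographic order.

step 1: merge (D,J) at d=1; branch lengths D→1/2, J→1/2; new cluster DJ
  updated: d(B,DJ)=15/2, d(C,DJ)=34, d(DJ,G)=47/2, d(DJ,O)=17, d(DJ,P)=75/2, d(DJ,R)=23
step 2: merge (B,DJ) at d=15/2; branch lengths B→15/4, DJ→13/4; new cluster BDJ
  updated: d(BDJ,C)=76/3, d(BDJ,G)=70/3, d(BDJ,O)=16, d(BDJ,P)=39, d(BDJ,R)=28
step 3: merge (C,P) at d=8; branch lengths C→4, P→4; new cluster CP
  updated: d(BDJ,CP)=193/6, d(CP,G)=21, d(CP,O)=27, d(CP,R)=28
step 4: merge (BDJ,O) at d=16; branch lengths BDJ→17/4, O→8; new cluster BDJO
  updated: d(BDJO,CP)=247/8, d(BDJO,G)=117/4, d(BDJO,R)=133/4
step 5: merge (CP,G) at d=21; branch lengths CP→13/2, G→21/2; new cluster CGP
  updated: d(BDJO,CGP)=91/3, d(CGP,R)=86/3
step 6: merge (CGP,R) at d=86/3; branch lengths CGP→23/6, R→43/3; new cluster CGPR
  updated: d(BDJO,CGPR)=497/16
step 7: merge (BDJO,CGPR) at d=497/16; branch lengths BDJO→241/32, CGPR→115/96; new cluster BCDGJOPR
final tree: (((B:15/4,(D:1/2,J:1/2):13/4):17/4,O:8):241/32,(((C:4,P:4):13/2,G:21/2):23/6,R:43/3):115/96)
total length: 3463/48

B,DJ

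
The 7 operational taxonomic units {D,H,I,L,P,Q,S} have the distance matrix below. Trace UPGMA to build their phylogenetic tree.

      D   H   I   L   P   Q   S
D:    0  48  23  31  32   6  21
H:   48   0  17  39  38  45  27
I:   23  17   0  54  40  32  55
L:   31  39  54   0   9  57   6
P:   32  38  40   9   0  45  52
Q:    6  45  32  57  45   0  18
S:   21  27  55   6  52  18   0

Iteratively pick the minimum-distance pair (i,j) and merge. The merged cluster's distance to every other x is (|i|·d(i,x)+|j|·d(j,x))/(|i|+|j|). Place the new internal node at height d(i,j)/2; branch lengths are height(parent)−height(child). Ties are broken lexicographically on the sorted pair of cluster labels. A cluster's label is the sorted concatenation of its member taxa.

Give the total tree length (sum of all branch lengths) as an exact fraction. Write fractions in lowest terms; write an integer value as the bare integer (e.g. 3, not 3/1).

1737/20

iteration 1: select D,Q (d=6); attach at lengths (3, 3); label the merged cluster DQ
  updated: d(DQ,H)=93/2, d(DQ,I)=55/2, d(DQ,L)=44, d(DQ,P)=77/2, d(DQ,S)=39/2
iteration 2: select L,S (d=6); attach at lengths (3, 3); label the merged cluster LS
  updated: d(DQ,LS)=127/4, d(H,LS)=33, d(I,LS)=109/2, d(LS,P)=61/2
iteration 3: select H,I (d=17); attach at lengths (17/2, 17/2); label the merged cluster HI
  updated: d(DQ,HI)=37, d(HI,LS)=175/4, d(HI,P)=39
iteration 4: select LS,P (d=61/2); attach at lengths (49/4, 61/4); label the merged cluster LPS
  updated: d(DQ,LPS)=34, d(HI,LPS)=253/6
iteration 5: select DQ,LPS (d=34); attach at lengths (14, 7/4); label the merged cluster DLPQS
  updated: d(DLPQS,HI)=401/10
iteration 6: select DLPQS,HI (d=401/10); attach at lengths (61/20, 231/20); label the merged cluster DHILPQS
final tree: (((D:3,Q:3):14,((L:3,S:3):49/4,P:61/4):7/4):61/20,(H:17/2,I:17/2):231/20)
total length: 1737/20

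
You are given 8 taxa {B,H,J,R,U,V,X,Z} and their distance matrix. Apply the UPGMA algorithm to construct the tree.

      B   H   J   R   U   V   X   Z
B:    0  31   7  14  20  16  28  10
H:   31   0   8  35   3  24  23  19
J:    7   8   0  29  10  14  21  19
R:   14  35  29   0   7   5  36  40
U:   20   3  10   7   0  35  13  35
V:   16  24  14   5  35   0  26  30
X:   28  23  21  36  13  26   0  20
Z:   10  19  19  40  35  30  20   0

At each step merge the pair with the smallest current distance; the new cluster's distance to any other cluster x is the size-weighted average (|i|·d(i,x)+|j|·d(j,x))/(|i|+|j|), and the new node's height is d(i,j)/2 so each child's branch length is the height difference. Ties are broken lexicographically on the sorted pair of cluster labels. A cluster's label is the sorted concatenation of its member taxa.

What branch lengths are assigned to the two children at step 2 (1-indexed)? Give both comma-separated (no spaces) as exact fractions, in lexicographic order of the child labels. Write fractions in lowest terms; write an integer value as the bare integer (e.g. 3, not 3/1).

iteration 1: select H,U (d=3); attach at lengths (3/2, 3/2); label the merged cluster HU
  updated: d(B,HU)=51/2, d(HU,J)=9, d(HU,R)=21, d(HU,V)=59/2, d(HU,X)=18, d(HU,Z)=27
iteration 2: select R,V (d=5); attach at lengths (5/2, 5/2); label the merged cluster RV
  updated: d(B,RV)=15, d(HU,RV)=101/4, d(J,RV)=43/2, d(RV,X)=31, d(RV,Z)=35
iteration 3: select B,J (d=7); attach at lengths (7/2, 7/2); label the merged cluster BJ
  updated: d(BJ,HU)=69/4, d(BJ,RV)=73/4, d(BJ,X)=49/2, d(BJ,Z)=29/2
iteration 4: select BJ,Z (d=29/2); attach at lengths (15/4, 29/4); label the merged cluster BJZ
  updated: d(BJZ,HU)=41/2, d(BJZ,RV)=143/6, d(BJZ,X)=23
iteration 5: select HU,X (d=18); attach at lengths (15/2, 9); label the merged cluster HUX
  updated: d(BJZ,HUX)=64/3, d(HUX,RV)=163/6
iteration 6: select BJZ,HUX (d=64/3); attach at lengths (41/12, 5/3); label the merged cluster BHJUXZ
  updated: d(BHJUXZ,RV)=51/2
iteration 7: select BHJUXZ,RV (d=51/2); attach at lengths (25/12, 41/4); label the merged cluster BHJRUVXZ
final tree: ((((B:7/2,J:7/2):15/4,Z:29/4):41/12,((H:3/2,U:3/2):15/2,X:9):5/3):25/12,(R:5/2,V:5/2):41/4)
total length: 719/12

5/2,5/2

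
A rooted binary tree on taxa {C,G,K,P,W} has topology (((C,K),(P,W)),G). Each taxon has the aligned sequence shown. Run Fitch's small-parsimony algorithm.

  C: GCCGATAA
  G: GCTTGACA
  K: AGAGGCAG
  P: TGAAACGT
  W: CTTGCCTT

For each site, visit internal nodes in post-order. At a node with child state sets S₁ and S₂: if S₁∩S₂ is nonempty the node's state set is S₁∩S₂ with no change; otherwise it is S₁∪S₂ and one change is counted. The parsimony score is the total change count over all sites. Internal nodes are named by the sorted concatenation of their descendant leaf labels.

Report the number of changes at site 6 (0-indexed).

3

site 0, node CK: C={G} ∪ K={A} → {A,G} (+1)
site 0, node PW: P={T} ∪ W={C} → {C,T} (+1)
site 0, node CKPW: CK={A,G} ∪ PW={C,T} → {A,C,G,T} (+1)
site 0, node CGKPW: CKPW={A,C,G,T} ∩ G={G} → {G} (+0)
site 1, node CK: C={C} ∪ K={G} → {C,G} (+1)
site 1, node PW: P={G} ∪ W={T} → {G,T} (+1)
site 1, node CKPW: CK={C,G} ∩ PW={G,T} → {G} (+0)
site 1, node CGKPW: CKPW={G} ∪ G={C} → {C,G} (+1)
site 2, node CK: C={C} ∪ K={A} → {A,C} (+1)
site 2, node PW: P={A} ∪ W={T} → {A,T} (+1)
site 2, node CKPW: CK={A,C} ∩ PW={A,T} → {A} (+0)
site 2, node CGKPW: CKPW={A} ∪ G={T} → {A,T} (+1)
site 3, node CK: C={G} ∩ K={G} → {G} (+0)
site 3, node PW: P={A} ∪ W={G} → {A,G} (+1)
site 3, node CKPW: CK={G} ∩ PW={A,G} → {G} (+0)
site 3, node CGKPW: CKPW={G} ∪ G={T} → {G,T} (+1)
site 4, node CK: C={A} ∪ K={G} → {A,G} (+1)
site 4, node PW: P={A} ∪ W={C} → {A,C} (+1)
site 4, node CKPW: CK={A,G} ∩ PW={A,C} → {A} (+0)
site 4, node CGKPW: CKPW={A} ∪ G={G} → {A,G} (+1)
site 5, node CK: C={T} ∪ K={C} → {C,T} (+1)
site 5, node PW: P={C} ∩ W={C} → {C} (+0)
site 5, node CKPW: CK={C,T} ∩ PW={C} → {C} (+0)
site 5, node CGKPW: CKPW={C} ∪ G={A} → {A,C} (+1)
site 6, node CK: C={A} ∩ K={A} → {A} (+0)
site 6, node PW: P={G} ∪ W={T} → {G,T} (+1)
site 6, node CKPW: CK={A} ∪ PW={G,T} → {A,G,T} (+1)
site 6, node CGKPW: CKPW={A,G,T} ∪ G={C} → {A,C,G,T} (+1)
site 7, node CK: C={A} ∪ K={G} → {A,G} (+1)
site 7, node PW: P={T} ∩ W={T} → {T} (+0)
site 7, node CKPW: CK={A,G} ∪ PW={T} → {A,G,T} (+1)
site 7, node CGKPW: CKPW={A,G,T} ∩ G={A} → {A} (+0)
per-site changes: [3, 3, 3, 2, 3, 2, 3, 2]; total = 21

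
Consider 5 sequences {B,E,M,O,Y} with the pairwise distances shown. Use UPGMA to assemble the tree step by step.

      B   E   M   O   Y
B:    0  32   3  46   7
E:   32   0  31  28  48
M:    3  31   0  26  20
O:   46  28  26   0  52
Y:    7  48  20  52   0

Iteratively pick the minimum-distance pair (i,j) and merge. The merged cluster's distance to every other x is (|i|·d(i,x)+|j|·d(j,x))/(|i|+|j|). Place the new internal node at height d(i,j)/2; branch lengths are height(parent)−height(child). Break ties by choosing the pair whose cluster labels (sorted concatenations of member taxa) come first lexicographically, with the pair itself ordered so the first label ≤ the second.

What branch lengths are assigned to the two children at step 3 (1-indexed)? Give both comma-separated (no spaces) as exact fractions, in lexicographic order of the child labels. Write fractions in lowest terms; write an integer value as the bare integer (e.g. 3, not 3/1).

14,14

step 1: merge (B,M) at d=3; branch lengths B→3/2, M→3/2; new cluster BM
  updated: d(BM,E)=63/2, d(BM,O)=36, d(BM,Y)=27/2
step 2: merge (BM,Y) at d=27/2; branch lengths BM→21/4, Y→27/4; new cluster BMY
  updated: d(BMY,E)=37, d(BMY,O)=124/3
step 3: merge (E,O) at d=28; branch lengths E→14, O→14; new cluster EO
  updated: d(BMY,EO)=235/6
step 4: merge (BMY,EO) at d=235/6; branch lengths BMY→77/6, EO→67/12; new cluster BEMOY
final tree: (((B:3/2,M:3/2):21/4,Y:27/4):77/6,(E:14,O:14):67/12)
total length: 737/12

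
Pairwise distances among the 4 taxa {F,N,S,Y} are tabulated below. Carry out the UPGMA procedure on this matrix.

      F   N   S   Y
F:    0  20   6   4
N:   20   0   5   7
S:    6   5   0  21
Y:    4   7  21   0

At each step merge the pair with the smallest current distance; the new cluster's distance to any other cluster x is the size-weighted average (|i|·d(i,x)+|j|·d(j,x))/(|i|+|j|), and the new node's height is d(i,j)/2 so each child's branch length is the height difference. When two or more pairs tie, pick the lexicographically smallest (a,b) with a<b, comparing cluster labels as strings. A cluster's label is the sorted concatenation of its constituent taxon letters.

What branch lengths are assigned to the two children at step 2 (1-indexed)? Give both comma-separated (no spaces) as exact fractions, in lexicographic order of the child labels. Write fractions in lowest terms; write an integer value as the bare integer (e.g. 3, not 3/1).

5/2,5/2

iteration 1: select F,Y (d=4); attach at lengths (2, 2); label the merged cluster FY
  updated: d(FY,N)=27/2, d(FY,S)=27/2
iteration 2: select N,S (d=5); attach at lengths (5/2, 5/2); label the merged cluster NS
  updated: d(FY,NS)=27/2
iteration 3: select FY,NS (d=27/2); attach at lengths (19/4, 17/4); label the merged cluster FNSY
final tree: ((F:2,Y:2):19/4,(N:5/2,S:5/2):17/4)
total length: 18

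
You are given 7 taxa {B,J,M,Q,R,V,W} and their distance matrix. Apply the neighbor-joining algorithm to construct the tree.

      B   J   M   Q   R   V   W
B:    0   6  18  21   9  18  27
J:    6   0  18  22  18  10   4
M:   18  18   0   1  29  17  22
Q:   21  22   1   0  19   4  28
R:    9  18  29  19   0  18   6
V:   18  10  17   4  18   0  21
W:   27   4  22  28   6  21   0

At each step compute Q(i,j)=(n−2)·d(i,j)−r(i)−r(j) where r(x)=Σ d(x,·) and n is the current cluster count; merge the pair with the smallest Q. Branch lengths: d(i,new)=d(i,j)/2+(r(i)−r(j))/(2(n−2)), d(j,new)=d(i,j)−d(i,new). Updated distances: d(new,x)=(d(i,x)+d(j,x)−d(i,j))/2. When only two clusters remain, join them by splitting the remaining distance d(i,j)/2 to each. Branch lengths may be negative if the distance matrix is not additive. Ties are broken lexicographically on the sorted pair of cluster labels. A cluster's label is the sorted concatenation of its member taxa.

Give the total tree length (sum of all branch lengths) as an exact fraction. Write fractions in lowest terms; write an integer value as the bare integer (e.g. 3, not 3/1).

step 1: merge (M,Q) at d=1, Q=-195; branch lengths M→3/2, Q→-1/2; new cluster MQ
  updated: d(B,MQ)=19, d(J,MQ)=39/2, d(MQ,R)=47/2, d(MQ,V)=10, d(MQ,W)=49/2
step 2: merge (MQ,V) at d=10, Q=-267/2; branch lengths MQ→119/16, V→41/16; new cluster MQV
  updated: d(B,MQV)=27/2, d(J,MQV)=39/4, d(MQV,R)=63/4, d(MQV,W)=71/4
step 3: merge (R,W) at d=6, Q=-171/2; branch lengths R→2, W→4; new cluster RW
  updated: d(B,RW)=15, d(J,RW)=8, d(MQV,RW)=55/4
step 4: merge (B,J) at d=6, Q=-185/4; branch lengths B→91/16, J→5/16; new cluster BJ
  updated: d(BJ,MQV)=69/8, d(BJ,RW)=17/2
step 5: merge (BJ,MQV) at d=69/8, Q=-247/8; branch lengths BJ→27/16, MQV→111/16; new cluster BJMQV
  updated: d(BJMQV,RW)=109/16
step 6: merge (BJMQV,RW) at d=109/16; branch lengths BJMQV→109/32, RW→109/32; new cluster BJMQRVW
final tree: (((B:91/16,J:5/16):27/16,((M:3/2,Q:-1/2):119/16,V:41/16):111/16):109/32,(R:2,W:4):109/32)
total length: 615/16

615/16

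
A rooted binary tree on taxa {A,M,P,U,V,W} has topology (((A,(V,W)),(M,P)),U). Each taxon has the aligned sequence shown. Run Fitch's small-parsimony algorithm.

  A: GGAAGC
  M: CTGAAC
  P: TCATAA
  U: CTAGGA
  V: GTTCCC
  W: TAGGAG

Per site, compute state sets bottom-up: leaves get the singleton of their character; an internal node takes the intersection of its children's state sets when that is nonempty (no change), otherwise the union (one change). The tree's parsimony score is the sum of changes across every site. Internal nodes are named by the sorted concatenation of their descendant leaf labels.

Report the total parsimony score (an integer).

19

VW@0: {G} ∪ {T} = {G,T} (union, +1)
AVW@0: {G} ∩ {G,T} = {G} (intersection, +0)
MP@0: {C} ∪ {T} = {C,T} (union, +1)
AMPVW@0: {G} ∪ {C,T} = {C,G,T} (union, +1)
AMPUVW@0: {C,G,T} ∩ {C} = {C} (intersection, +0)
VW@1: {T} ∪ {A} = {A,T} (union, +1)
AVW@1: {G} ∪ {A,T} = {A,G,T} (union, +1)
MP@1: {T} ∪ {C} = {C,T} (union, +1)
AMPVW@1: {A,G,T} ∩ {C,T} = {T} (intersection, +0)
AMPUVW@1: {T} ∩ {T} = {T} (intersection, +0)
VW@2: {T} ∪ {G} = {G,T} (union, +1)
AVW@2: {A} ∪ {G,T} = {A,G,T} (union, +1)
MP@2: {G} ∪ {A} = {A,G} (union, +1)
AMPVW@2: {A,G,T} ∩ {A,G} = {A,G} (intersection, +0)
AMPUVW@2: {A,G} ∩ {A} = {A} (intersection, +0)
VW@3: {C} ∪ {G} = {C,G} (union, +1)
AVW@3: {A} ∪ {C,G} = {A,C,G} (union, +1)
MP@3: {A} ∪ {T} = {A,T} (union, +1)
AMPVW@3: {A,C,G} ∩ {A,T} = {A} (intersection, +0)
AMPUVW@3: {A} ∪ {G} = {A,G} (union, +1)
VW@4: {C} ∪ {A} = {A,C} (union, +1)
AVW@4: {G} ∪ {A,C} = {A,C,G} (union, +1)
MP@4: {A} ∩ {A} = {A} (intersection, +0)
AMPVW@4: {A,C,G} ∩ {A} = {A} (intersection, +0)
AMPUVW@4: {A} ∪ {G} = {A,G} (union, +1)
VW@5: {C} ∪ {G} = {C,G} (union, +1)
AVW@5: {C} ∩ {C,G} = {C} (intersection, +0)
MP@5: {C} ∪ {A} = {A,C} (union, +1)
AMPVW@5: {C} ∩ {A,C} = {C} (intersection, +0)
AMPUVW@5: {C} ∪ {A} = {A,C} (union, +1)
per-site changes: [3, 3, 3, 4, 3, 3]; total = 19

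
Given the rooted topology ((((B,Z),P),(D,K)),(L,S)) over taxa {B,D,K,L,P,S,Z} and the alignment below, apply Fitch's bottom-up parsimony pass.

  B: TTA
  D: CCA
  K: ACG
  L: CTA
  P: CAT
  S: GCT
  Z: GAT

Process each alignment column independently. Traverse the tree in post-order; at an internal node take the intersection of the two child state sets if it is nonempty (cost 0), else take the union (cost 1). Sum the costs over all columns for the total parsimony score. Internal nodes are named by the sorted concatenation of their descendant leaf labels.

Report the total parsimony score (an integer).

BZ@0: {T} ∪ {G} = {G,T} (union, +1)
BPZ@0: {G,T} ∪ {C} = {C,G,T} (union, +1)
DK@0: {C} ∪ {A} = {A,C} (union, +1)
BDKPZ@0: {C,G,T} ∩ {A,C} = {C} (intersection, +0)
LS@0: {C} ∪ {G} = {C,G} (union, +1)
BDKLPSZ@0: {C} ∩ {C,G} = {C} (intersection, +0)
BZ@1: {T} ∪ {A} = {A,T} (union, +1)
BPZ@1: {A,T} ∩ {A} = {A} (intersection, +0)
DK@1: {C} ∩ {C} = {C} (intersection, +0)
BDKPZ@1: {A} ∪ {C} = {A,C} (union, +1)
LS@1: {T} ∪ {C} = {C,T} (union, +1)
BDKLPSZ@1: {A,C} ∩ {C,T} = {C} (intersection, +0)
BZ@2: {A} ∪ {T} = {A,T} (union, +1)
BPZ@2: {A,T} ∩ {T} = {T} (intersection, +0)
DK@2: {A} ∪ {G} = {A,G} (union, +1)
BDKPZ@2: {T} ∪ {A,G} = {A,G,T} (union, +1)
LS@2: {A} ∪ {T} = {A,T} (union, +1)
BDKLPSZ@2: {A,G,T} ∩ {A,T} = {A,T} (intersection, +0)
per-site changes: [4, 3, 4]; total = 11

11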